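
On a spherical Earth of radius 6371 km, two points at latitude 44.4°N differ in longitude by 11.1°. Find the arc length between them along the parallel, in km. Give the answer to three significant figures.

882 km

Arc length along a parallel = R cos φ · Δλ (with Δλ in radians).
= 6371 × cos 44.4° × (11.1° × π/180) = 6371 × 0.7145 × 0.1937 ≈ 882 km.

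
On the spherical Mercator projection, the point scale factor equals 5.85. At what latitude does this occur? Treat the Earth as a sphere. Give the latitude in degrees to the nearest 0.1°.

80.2°

Mercator scale is k = sec φ = 1/cos φ.
1/cos φ = 5.85  ⇒  cos φ = 0.1709  ⇒  φ = arccos(0.1709) ≈ 80.2°.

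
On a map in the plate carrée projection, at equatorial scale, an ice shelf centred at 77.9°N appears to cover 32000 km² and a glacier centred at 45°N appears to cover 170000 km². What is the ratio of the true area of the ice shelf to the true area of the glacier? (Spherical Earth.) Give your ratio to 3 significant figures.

Plate carrée has h = 1 and k = sec φ, giving areal scale sec φ; true area = (apparent area) · cos φ.
True area of ice shelf: 32000 × cos(77.9°) = 32000 × 0.2096 = 6708 km².
True area of glacier: 170000 × cos(45°) = 170000 × 0.7071 = 120200 km².
Ratio = 6708 / 120200 ≈ 0.0558.

0.0558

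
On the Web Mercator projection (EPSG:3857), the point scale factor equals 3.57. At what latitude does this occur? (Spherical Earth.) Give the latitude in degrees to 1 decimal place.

73.7°

Mercator scale is k = sec φ = 1/cos φ.
1/cos φ = 3.57  ⇒  cos φ = 0.2801  ⇒  φ = arccos(0.2801) ≈ 73.7°.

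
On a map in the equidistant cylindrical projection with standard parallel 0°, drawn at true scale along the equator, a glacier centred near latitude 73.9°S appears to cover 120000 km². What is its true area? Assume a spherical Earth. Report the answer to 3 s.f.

33300 km²

For the equirectangular projection with φ₀ = 0 (plate carrée), h = 1 along meridians and k = sec φ along parallels.
Areal scale = h·k = 1 × sec φ; at 73.9°, h = 1.000, k = 3.606, so h·k = 3.606.
True area = apparent / (areal scale) = 120000 / 3.606 ≈ 33300 km².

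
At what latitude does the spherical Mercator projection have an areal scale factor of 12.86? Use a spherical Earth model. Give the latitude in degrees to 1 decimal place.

Mercator areal scale is sec²φ.
sec²φ = 12.86  ⇒  cos²φ = 0.07776  ⇒  cos φ = 0.2789.
φ = arccos(0.2789) ≈ 73.8°.

73.8°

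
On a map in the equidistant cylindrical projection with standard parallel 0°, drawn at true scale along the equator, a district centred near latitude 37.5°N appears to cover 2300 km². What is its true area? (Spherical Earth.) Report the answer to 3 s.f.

1820 km²

For the equirectangular projection with φ₀ = 0 (plate carrée), h = 1 along meridians and k = sec φ along parallels.
Areal scale = h·k = 1 × sec φ; at 37.5°, h = 1.000, k = 1.260, so h·k = 1.260.
True area = apparent / (areal scale) = 2300 / 1.260 ≈ 1820 km².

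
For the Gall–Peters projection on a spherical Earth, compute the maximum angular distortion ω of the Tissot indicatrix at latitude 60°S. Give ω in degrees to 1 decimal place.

38.9°

Gall–Peters is a cylindrical equal-area projection with standard parallels at ±45°. Cylindrical equal-area (φ₀ = 45°): h = cos φ / cos 45° along meridians, k = cos 45° / cos φ along parallels; h·k = 1.
At 60°: h = 0.7071, k = 1.414; principal scales a = 1.414, b = 0.7071.
sin(ω/2) = (a − b)/(a + b) = 0.7071/2.121 = 0.3333, so ω = 2 arcsin(0.3333) ≈ 38.9°.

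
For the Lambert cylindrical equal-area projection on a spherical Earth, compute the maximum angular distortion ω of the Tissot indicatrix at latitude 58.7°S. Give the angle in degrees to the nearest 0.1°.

70.2°

The Lambert cylindrical equal-area projection is the cylindrical equal-area projection with its standard parallel at the equator (φ₀ = 0). For cylindrical equal-area with standard parallel φ₀, h = cos φ / cos φ₀ and k = cos φ₀ / cos φ, so h·k = 1.
At 58.7°: h = 0.5195, k = 1.925; principal scales a = 1.925, b = 0.5195.
sin(ω/2) = (a − b)/(a + b) = 1.405/2.444 = 0.5749, so ω = 2 arcsin(0.5749) ≈ 70.2°.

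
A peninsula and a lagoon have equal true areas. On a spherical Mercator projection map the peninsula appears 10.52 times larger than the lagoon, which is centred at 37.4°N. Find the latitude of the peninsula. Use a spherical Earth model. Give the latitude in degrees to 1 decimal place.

For equal true areas on Mercator, apparent areas scale as sec²φ, so the ratio is cos²φ₂ / cos²φ₁.
cos²φ₂ / cos²φ₁ = 10.52  ⇒  cos φ₁ = cos 37.4° / √10.52 = 0.7944/3.243 = 0.2449.
φ₁ = arccos(0.2449) ≈ 75.8°.

75.8°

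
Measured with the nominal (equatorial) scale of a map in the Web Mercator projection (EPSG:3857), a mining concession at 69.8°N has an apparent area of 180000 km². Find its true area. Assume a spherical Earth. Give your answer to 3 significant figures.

For Mercator, h = k = sec φ (a conformal cylindrical projection has a single point scale, 1/cos φ).
Areal scale = k² = sec²φ = 1/cos²(69.8°) = 1/0.3453² = 8.387.
True area = apparent / (areal scale) = 180000 / 8.387 ≈ 21500 km².

21500 km²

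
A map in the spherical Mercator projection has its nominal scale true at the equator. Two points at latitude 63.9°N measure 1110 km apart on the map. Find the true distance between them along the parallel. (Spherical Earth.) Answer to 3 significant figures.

The Mercator projection is conformal; its linear scale factor is the same in every direction and equals sec φ = 1/cos φ.
Along the parallel at 63.9°, map distances are exaggerated by k = sec 63.9° = 2.273.
True distance = 1110 / 2.273 = 1110 × cos 63.9° ≈ 488 km.

488 km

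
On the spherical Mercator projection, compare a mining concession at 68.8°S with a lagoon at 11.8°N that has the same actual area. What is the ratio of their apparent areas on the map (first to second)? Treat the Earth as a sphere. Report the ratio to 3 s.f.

7.33

On Mercator, area is exaggerated by sec²φ = 1/cos²φ.
At 68.8°: sec²(68.8°) = 1/0.3616² = 7.647.
At 11.8°: sec²(11.8°) = 1/0.9789² = 1.044.
Ratio = 7.647/1.044 = cos²(11.8°)/cos²(68.8°) ≈ 7.33.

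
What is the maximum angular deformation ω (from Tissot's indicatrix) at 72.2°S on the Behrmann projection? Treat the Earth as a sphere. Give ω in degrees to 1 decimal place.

Behrmann is a cylindrical equal-area projection with standard parallels at ±30°. Cylindrical equal-area (φ₀ = 30°): h = cos φ / cos 30° along meridians, k = cos 30° / cos φ along parallels; h·k = 1.
At 72.2°: h = 0.3530, k = 2.833; principal scales a = 2.833, b = 0.3530.
sin(ω/2) = (a − b)/(a + b) = 2.480/3.186 = 0.7784, so ω = 2 arcsin(0.7784) ≈ 102.2°.

102.2°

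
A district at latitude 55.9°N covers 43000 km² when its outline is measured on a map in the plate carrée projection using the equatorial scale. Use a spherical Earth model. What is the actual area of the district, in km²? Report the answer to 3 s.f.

24100 km²

Plate carrée maps x = Rλ, y = Rφ. The meridian scale is h = 1 and the parallel scale is k = 1/cos φ = sec φ.
Areal scale = h·k = 1 × sec φ; at 55.9°, h = 1.000, k = 1.784, so h·k = 1.784.
True area = apparent / (areal scale) = 43000 / 1.784 ≈ 24100 km².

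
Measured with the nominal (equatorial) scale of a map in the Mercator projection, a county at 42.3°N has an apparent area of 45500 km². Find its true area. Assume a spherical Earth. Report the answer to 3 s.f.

Mercator is conformal, so the point scale is isotropic: h = k = sec φ = 1/cos φ.
Areal scale = k² = sec²φ = 1/cos²(42.3°) = 1/0.7396² = 1.828.
True area = apparent / (areal scale) = 45500 / 1.828 ≈ 24900 km².

24900 km²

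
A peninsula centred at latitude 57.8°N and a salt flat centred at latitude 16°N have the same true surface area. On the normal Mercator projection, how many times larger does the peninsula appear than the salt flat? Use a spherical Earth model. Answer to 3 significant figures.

Mercator is conformal with k = sec φ, so areal scale = k² = sec²φ.
At 57.8°: sec²(57.8°) = 1/0.5329² = 3.522.
At 16°: sec²(16°) = 1/0.9613² = 1.082.
Ratio = 3.522/1.082 = cos²(16°)/cos²(57.8°) ≈ 3.25.

3.25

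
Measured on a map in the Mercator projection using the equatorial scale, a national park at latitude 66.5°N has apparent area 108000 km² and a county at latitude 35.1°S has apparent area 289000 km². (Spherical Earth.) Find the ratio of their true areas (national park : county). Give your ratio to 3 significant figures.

0.0888

Since Mercator area scale is 1/cos²φ, the true area equals the apparent area multiplied by cos²φ.
True area of national park: 108000 × cos²(66.5°) = 108000 × 0.1590 = 17170 km².
True area of county: 289000 × cos²(35.1°) = 289000 × 0.6694 = 193400 km².
Ratio = 17170 / 193400 ≈ 0.0888.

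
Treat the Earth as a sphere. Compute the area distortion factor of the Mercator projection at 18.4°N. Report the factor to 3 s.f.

1.11

For Mercator, h = k = sec φ (a conformal cylindrical projection has a single point scale, 1/cos φ).
Areal scale = k² = sec²φ = 1/cos²(18.4°) = 1/0.9489² = 1.111.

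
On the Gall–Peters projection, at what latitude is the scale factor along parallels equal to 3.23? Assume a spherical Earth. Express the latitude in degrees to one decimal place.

77.4°

Gall–Peters is a cylindrical equal-area projection with standard parallels at ±45°. Cylindrical equal-area (φ₀ = 45°): h = cos φ / cos 45° along meridians, k = cos 45° / cos φ along parallels; h·k = 1.
k = cos φ₀ / cos φ = 3.23  ⇒  cos φ = cos 45° / 3.23 = 0.2189.
φ = arccos(0.2189) ≈ 77.4°.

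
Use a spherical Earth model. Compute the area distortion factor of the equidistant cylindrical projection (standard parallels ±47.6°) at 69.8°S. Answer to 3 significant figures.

1.95

The equidistant cylindrical projection with φ₀ = 47.6° has h = 1 (meridians true) and k = cos φ₀ / cos φ along parallels.
Areal scale = h·k = 1 × cos φ₀ / cos φ; at 69.8°, h = 1.000, k = 1.953, so h·k = 1.953.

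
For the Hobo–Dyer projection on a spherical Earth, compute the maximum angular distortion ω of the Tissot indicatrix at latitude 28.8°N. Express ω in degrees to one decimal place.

11.4°

The Hobo–Dyer projection is cylindrical equal-area with φ₀ = 37.5°. Cylindrical equal-area (φ₀ = 37.5°): h = cos φ / cos 37.5° along meridians, k = cos 37.5° / cos φ along parallels; h·k = 1.
At 28.8°: h = 1.105, k = 0.9053; principal scales a = 1.105, b = 0.9053.
sin(ω/2) = (a − b)/(a + b) = 0.1992/2.010 = 0.09912, so ω = 2 arcsin(0.09912) ≈ 11.4°.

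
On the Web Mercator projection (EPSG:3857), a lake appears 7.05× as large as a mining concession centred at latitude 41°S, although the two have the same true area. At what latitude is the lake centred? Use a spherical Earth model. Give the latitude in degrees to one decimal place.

73.5°

For equal true areas on Mercator, apparent areas scale as sec²φ, so the ratio is cos²φ₂ / cos²φ₁.
cos²φ₂ / cos²φ₁ = 7.05  ⇒  cos φ₁ = cos 41° / √7.05 = 0.7547/2.655 = 0.2842.
φ₁ = arccos(0.2842) ≈ 73.5°.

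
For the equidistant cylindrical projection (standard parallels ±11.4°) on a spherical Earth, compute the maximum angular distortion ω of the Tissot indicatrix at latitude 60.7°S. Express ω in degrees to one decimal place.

39.0°

With standard parallel φ₀ = 11.4°, the equirectangular projection gives x = Rλ cos φ₀, y = Rφ, so h = 1 and k = cos 11.4° / cos φ.
At 60.7°: h = 1.000, k = 2.003; principal scales a = 2.003, b = 1.000.
sin(ω/2) = (a − b)/(a + b) = 1.003/3.003 = 0.3340, so ω = 2 arcsin(0.3340) ≈ 39.0°.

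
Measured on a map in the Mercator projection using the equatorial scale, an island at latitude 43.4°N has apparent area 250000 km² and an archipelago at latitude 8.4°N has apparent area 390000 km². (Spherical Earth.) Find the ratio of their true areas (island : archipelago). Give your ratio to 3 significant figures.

On Mercator the areal scale is sec²φ, so true area = apparent × cos²φ.
True area of island: 250000 × cos²(43.4°) = 250000 × 0.5279 = 132000 km².
True area of archipelago: 390000 × cos²(8.4°) = 390000 × 0.9787 = 381700 km².
Ratio = 132000 / 381700 ≈ 0.346.

0.346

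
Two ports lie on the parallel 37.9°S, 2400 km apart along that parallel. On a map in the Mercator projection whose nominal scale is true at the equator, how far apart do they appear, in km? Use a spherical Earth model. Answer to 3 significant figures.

3040 km

The Mercator projection is conformal; its linear scale factor is the same in every direction and equals sec φ = 1/cos φ.
Along the parallel, k = sec 37.9° = 1/0.7891 = 1.267.
Map distance = 2400 × 1.267 ≈ 3040 km.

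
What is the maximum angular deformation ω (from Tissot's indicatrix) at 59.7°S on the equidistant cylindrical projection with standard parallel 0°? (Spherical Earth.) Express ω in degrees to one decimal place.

38.5°

Plate carrée maps x = Rλ, y = Rφ. The meridian scale is h = 1 and the parallel scale is k = 1/cos φ = sec φ.
At 59.7°: h = 1.000, k = 1.982; principal scales a = 1.982, b = 1.000.
sin(ω/2) = (a − b)/(a + b) = 0.9821/2.982 = 0.3293, so ω = 2 arcsin(0.3293) ≈ 38.5°.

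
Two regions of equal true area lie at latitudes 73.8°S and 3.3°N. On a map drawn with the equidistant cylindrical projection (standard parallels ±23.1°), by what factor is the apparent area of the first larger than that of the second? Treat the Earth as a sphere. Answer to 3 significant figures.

With standard parallel φ₀ = 23.1°, the equirectangular projection gives x = Rλ cos φ₀, y = Rφ, so h = 1 and k = cos 23.1° / cos φ.
Areal scale at 73.8°: h·k = 1.000 × 3.297 = 3.297.
Areal scale at 3.3°: h·k = 1.000 × 0.9213 = 0.9213.
Ratio = 3.297/0.9213 ≈ 3.58.

3.58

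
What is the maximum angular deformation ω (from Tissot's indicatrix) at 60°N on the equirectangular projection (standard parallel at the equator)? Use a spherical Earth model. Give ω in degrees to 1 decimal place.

38.9°

Plate carrée maps x = Rλ, y = Rφ. The meridian scale is h = 1 and the parallel scale is k = 1/cos φ = sec φ.
At 60°: h = 1.000, k = 2.000; principal scales a = 2.000, b = 1.000.
sin(ω/2) = (a − b)/(a + b) = 1.0000/3.000 = 0.3333, so ω = 2 arcsin(0.3333) ≈ 38.9°.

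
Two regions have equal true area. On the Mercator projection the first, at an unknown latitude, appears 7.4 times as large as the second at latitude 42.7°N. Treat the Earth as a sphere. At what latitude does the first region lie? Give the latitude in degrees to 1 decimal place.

Mercator areal scale is sec²φ, so apparent-area ratio = sec²φ₁ / sec²φ₂ = cos²φ₂ / cos²φ₁.
cos²φ₂ / cos²φ₁ = 7.4  ⇒  cos φ₁ = cos 42.7° / √7.4 = 0.7349/2.720 = 0.2702.
φ₁ = arccos(0.2702) ≈ 74.3°.

74.3°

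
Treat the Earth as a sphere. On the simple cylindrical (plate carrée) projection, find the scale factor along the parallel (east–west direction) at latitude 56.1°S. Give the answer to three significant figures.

1.79

In the plate carrée (x = Rλ, y = Rφ), meridians are true-scale (h = 1) and parallels are stretched by k = sec φ.
k = 1/cos 56.1° = 1/0.5577 = 1.793.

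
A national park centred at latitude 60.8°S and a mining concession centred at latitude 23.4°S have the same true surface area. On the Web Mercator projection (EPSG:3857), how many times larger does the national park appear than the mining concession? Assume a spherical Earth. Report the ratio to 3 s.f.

Mercator areal scale is sec²φ.
At 60.8°: sec²(60.8°) = 1/0.4879² = 4.202.
At 23.4°: sec²(23.4°) = 1/0.9178² = 1.187.
Ratio = 4.202/1.187 = cos²(23.4°)/cos²(60.8°) ≈ 3.54.

3.54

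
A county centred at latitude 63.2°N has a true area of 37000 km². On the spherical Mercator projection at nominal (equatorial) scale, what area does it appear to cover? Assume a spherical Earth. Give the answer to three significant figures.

182000 km²

For Mercator, h = k = sec φ (a conformal cylindrical projection has a single point scale, 1/cos φ).
Areal scale = k² = sec²φ = 1/cos²(63.2°) = 1/0.4509² = 4.919.
Apparent area = 37000 × 4.919 ≈ 182000 km².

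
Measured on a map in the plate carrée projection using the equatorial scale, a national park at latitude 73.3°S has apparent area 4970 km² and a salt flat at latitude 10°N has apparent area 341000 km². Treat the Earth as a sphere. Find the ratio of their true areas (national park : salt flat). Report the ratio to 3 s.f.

0.00425

On the plate carrée, areal scale = h·k = 1 × sec φ, so true area = apparent × cos φ.
True area of national park: 4970 × cos(73.3°) = 4970 × 0.2874 = 1428 km².
True area of salt flat: 341000 × cos(10°) = 341000 × 0.9848 = 335800 km².
Ratio = 1428 / 335800 ≈ 0.00425.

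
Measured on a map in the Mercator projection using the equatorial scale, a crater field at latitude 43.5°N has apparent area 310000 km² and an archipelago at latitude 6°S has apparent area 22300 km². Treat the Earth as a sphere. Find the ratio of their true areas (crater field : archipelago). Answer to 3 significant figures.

On Mercator the areal scale is sec²φ, so true area = apparent × cos²φ.
True area of crater field: 310000 × cos²(43.5°) = 310000 × 0.5262 = 163100 km².
True area of archipelago: 22300 × cos²(6°) = 22300 × 0.9891 = 22060 km².
Ratio = 163100 / 22060 ≈ 7.40.

7.40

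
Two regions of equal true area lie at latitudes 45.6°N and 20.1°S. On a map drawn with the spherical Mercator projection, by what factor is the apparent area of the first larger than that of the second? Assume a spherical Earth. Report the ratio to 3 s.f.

On Mercator, area is exaggerated by sec²φ = 1/cos²φ.
At 45.6°: sec²(45.6°) = 1/0.6997² = 2.043.
At 20.1°: sec²(20.1°) = 1/0.9391² = 1.134.
Ratio = 2.043/1.134 = cos²(20.1°)/cos²(45.6°) ≈ 1.80.

1.80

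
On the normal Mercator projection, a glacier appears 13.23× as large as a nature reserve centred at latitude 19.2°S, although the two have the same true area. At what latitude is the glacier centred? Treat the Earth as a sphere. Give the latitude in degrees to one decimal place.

For equal true areas on Mercator, apparent areas scale as sec²φ, so the ratio is cos²φ₂ / cos²φ₁.
cos²φ₂ / cos²φ₁ = 13.23  ⇒  cos φ₁ = cos 19.2° / √13.23 = 0.9444/3.637 = 0.2596.
φ₁ = arccos(0.2596) ≈ 75.0°.

75.0°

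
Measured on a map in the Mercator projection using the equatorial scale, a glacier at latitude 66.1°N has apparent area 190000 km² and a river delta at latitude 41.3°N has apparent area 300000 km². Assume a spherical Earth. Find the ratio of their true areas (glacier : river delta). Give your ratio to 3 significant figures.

On Mercator the areal scale is sec²φ, so true area = apparent × cos²φ.
True area of glacier: 190000 × cos²(66.1°) = 190000 × 0.1641 = 31190 km².
True area of river delta: 300000 × cos²(41.3°) = 300000 × 0.5644 = 169300 km².
Ratio = 31190 / 169300 ≈ 0.184.

0.184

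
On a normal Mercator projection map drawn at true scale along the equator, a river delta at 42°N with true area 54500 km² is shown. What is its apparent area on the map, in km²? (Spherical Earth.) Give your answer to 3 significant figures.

For Mercator, h = k = sec φ (a conformal cylindrical projection has a single point scale, 1/cos φ).
Areal scale = k² = sec²φ = 1/cos²(42°) = 1/0.7431² = 1.811.
Apparent area = 54500 × 1.811 ≈ 98700 km².

98700 km²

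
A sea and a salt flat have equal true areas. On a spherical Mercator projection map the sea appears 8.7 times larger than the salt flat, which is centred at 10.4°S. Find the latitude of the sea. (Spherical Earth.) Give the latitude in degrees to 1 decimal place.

On Mercator, (apparent₁)/(apparent₂) = sec²φ₁ / sec²φ₂ when true areas are equal.
cos²φ₂ / cos²φ₁ = 8.7  ⇒  cos φ₁ = cos 10.4° / √8.7 = 0.9836/2.950 = 0.3335.
φ₁ = arccos(0.3335) ≈ 70.5°.

70.5°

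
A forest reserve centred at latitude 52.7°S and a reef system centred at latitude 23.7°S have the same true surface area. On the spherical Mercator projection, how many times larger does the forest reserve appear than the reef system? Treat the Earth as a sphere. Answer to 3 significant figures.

2.28

On Mercator, area is exaggerated by sec²φ = 1/cos²φ.
At 52.7°: sec²(52.7°) = 1/0.6060² = 2.723.
At 23.7°: sec²(23.7°) = 1/0.9157² = 1.193.
Ratio = 2.723/1.193 = cos²(23.7°)/cos²(52.7°) ≈ 2.28.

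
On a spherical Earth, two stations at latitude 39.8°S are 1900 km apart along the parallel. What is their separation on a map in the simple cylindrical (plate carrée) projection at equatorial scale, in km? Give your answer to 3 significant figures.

2470 km

For the equirectangular projection with φ₀ = 0 (plate carrée), h = 1 along meridians and k = sec φ along parallels.
Along the parallel, k = sec 39.8° = 1/0.7683 = 1.302.
Map distance = 1900 × 1.302 ≈ 2470 km.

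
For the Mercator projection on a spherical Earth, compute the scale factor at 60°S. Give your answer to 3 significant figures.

The Mercator projection is conformal; its linear scale factor is the same in every direction and equals sec φ = 1/cos φ.
k = 1/cos 60° = 1/0.5000 = 2.000.

2.00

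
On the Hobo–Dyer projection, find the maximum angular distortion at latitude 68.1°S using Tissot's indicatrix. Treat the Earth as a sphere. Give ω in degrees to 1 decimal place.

The Hobo–Dyer projection is cylindrical equal-area with φ₀ = 37.5°. For cylindrical equal-area with standard parallel φ₀, h = cos φ / cos φ₀ and k = cos φ₀ / cos φ, so h·k = 1.
At 68.1°: h = 0.4701, k = 2.127; principal scales a = 2.127, b = 0.4701.
sin(ω/2) = (a − b)/(a + b) = 1.657/2.597 = 0.6380, so ω = 2 arcsin(0.6380) ≈ 79.3°.

79.3°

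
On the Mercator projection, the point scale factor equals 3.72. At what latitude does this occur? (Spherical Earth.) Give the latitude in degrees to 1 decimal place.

74.4°

Mercator scale is k = sec φ = 1/cos φ.
1/cos φ = 3.72  ⇒  cos φ = 0.2688  ⇒  φ = arccos(0.2688) ≈ 74.4°.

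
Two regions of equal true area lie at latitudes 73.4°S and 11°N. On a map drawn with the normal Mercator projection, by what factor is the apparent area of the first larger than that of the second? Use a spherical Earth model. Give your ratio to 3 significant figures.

11.8

Mercator is conformal with k = sec φ, so areal scale = k² = sec²φ.
At 73.4°: sec²(73.4°) = 1/0.2857² = 12.25.
At 11°: sec²(11°) = 1/0.9816² = 1.038.
Ratio = 12.25/1.038 = cos²(11°)/cos²(73.4°) ≈ 11.8.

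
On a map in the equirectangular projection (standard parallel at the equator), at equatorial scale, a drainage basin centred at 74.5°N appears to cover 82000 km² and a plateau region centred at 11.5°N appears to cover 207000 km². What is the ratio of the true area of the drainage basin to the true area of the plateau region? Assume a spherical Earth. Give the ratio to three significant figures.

On the plate carrée, areal scale = h·k = 1 × sec φ, so true area = apparent × cos φ.
True area of drainage basin: 82000 × cos(74.5°) = 82000 × 0.2672 = 21910 km².
True area of plateau region: 207000 × cos(11.5°) = 207000 × 0.9799 = 202800 km².
Ratio = 21910 / 202800 ≈ 0.108.

0.108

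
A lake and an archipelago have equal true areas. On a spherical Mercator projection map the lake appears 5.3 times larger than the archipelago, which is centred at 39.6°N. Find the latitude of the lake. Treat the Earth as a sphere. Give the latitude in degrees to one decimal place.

70.4°

On Mercator, (apparent₁)/(apparent₂) = sec²φ₁ / sec²φ₂ when true areas are equal.
cos²φ₂ / cos²φ₁ = 5.3  ⇒  cos φ₁ = cos 39.6° / √5.3 = 0.7705/2.302 = 0.3347.
φ₁ = arccos(0.3347) ≈ 70.4°.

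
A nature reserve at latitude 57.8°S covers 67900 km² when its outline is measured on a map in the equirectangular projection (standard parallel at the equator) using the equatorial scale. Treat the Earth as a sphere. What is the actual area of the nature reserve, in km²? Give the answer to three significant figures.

Plate carrée maps x = Rλ, y = Rφ. The meridian scale is h = 1 and the parallel scale is k = 1/cos φ = sec φ.
Areal scale = h·k = 1 × sec φ; at 57.8°, h = 1.000, k = 1.877, so h·k = 1.877.
True area = apparent / (areal scale) = 67900 / 1.877 ≈ 36200 km².

36200 km²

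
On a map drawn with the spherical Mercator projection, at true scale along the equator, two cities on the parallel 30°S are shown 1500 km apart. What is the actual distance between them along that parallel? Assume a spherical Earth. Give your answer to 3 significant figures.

For Mercator, h = k = sec φ (a conformal cylindrical projection has a single point scale, 1/cos φ).
Along the parallel at 30°, map distances are exaggerated by k = sec 30° = 1.155.
True distance = 1500 / 1.155 = 1500 × cos 30° ≈ 1300 km.

1300 km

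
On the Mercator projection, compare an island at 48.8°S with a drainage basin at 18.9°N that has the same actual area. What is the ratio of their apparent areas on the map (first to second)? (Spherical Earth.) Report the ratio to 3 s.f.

2.06

On Mercator, area is exaggerated by sec²φ = 1/cos²φ.
At 48.8°: sec²(48.8°) = 1/0.6587² = 2.305.
At 18.9°: sec²(18.9°) = 1/0.9461² = 1.117.
Ratio = 2.305/1.117 = cos²(18.9°)/cos²(48.8°) ≈ 2.06.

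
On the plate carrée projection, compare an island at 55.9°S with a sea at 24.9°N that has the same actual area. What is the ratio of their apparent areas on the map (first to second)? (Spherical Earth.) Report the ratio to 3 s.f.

1.62

Plate carrée maps x = Rλ, y = Rφ. The meridian scale is h = 1 and the parallel scale is k = 1/cos φ = sec φ.
Areal scale at 55.9°: h·k = 1.000 × 1.784 = 1.784.
Areal scale at 24.9°: h·k = 1.000 × 1.102 = 1.102.
Ratio = 1.784/1.102 ≈ 1.62.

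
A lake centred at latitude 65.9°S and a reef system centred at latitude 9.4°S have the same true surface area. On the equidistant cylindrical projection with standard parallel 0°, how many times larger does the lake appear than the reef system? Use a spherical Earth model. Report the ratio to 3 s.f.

For the equirectangular projection with φ₀ = 0 (plate carrée), h = 1 along meridians and k = sec φ along parallels.
Areal scale at 65.9°: h·k = 1.000 × 2.449 = 2.449.
Areal scale at 9.4°: h·k = 1.000 × 1.014 = 1.014.
Ratio = 2.449/1.014 ≈ 2.42.

2.42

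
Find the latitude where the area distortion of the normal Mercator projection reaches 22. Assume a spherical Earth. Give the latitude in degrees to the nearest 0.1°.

77.7°

Mercator areal scale is sec²φ.
sec²φ = 22  ⇒  cos²φ = 0.04545  ⇒  cos φ = 0.2132.
φ = arccos(0.2132) ≈ 77.7°.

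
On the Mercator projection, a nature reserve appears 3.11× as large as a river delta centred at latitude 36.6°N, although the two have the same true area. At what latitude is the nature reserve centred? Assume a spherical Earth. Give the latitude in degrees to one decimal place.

62.9°

For equal true areas on Mercator, apparent areas scale as sec²φ, so the ratio is cos²φ₂ / cos²φ₁.
cos²φ₂ / cos²φ₁ = 3.11  ⇒  cos φ₁ = cos 36.6° / √3.11 = 0.8028/1.764 = 0.4552.
φ₁ = arccos(0.4552) ≈ 62.9°.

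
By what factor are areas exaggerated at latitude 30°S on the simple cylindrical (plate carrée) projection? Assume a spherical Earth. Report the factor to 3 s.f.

1.15

Plate carrée maps x = Rλ, y = Rφ. The meridian scale is h = 1 and the parallel scale is k = 1/cos φ = sec φ.
Areal scale = h·k = 1 × sec φ; at 30°, h = 1.000, k = 1.155, so h·k = 1.155.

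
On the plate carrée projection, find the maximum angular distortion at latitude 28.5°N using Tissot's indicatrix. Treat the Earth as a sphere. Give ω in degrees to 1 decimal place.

7.4°

For the equirectangular projection with φ₀ = 0 (plate carrée), h = 1 along meridians and k = sec φ along parallels.
At 28.5°: h = 1.000, k = 1.138; principal scales a = 1.138, b = 1.000.
sin(ω/2) = (a − b)/(a + b) = 0.1379/2.138 = 0.06450, so ω = 2 arcsin(0.06450) ≈ 7.4°.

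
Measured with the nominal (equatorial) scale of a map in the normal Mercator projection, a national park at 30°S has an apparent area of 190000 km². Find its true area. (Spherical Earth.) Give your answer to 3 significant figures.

For Mercator, h = k = sec φ (a conformal cylindrical projection has a single point scale, 1/cos φ).
Areal scale = k² = sec²φ = 1/cos²(30°) = 1/0.8660² = 1.333.
True area = apparent / (areal scale) = 190000 / 1.333 ≈ 142000 km².

142000 km²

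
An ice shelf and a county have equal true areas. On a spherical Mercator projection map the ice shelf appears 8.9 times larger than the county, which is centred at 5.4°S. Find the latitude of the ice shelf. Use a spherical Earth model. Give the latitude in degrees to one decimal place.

70.5°

For equal true areas on Mercator, apparent areas scale as sec²φ, so the ratio is cos²φ₂ / cos²φ₁.
cos²φ₂ / cos²φ₁ = 8.9  ⇒  cos φ₁ = cos 5.4° / √8.9 = 0.9956/2.983 = 0.3337.
φ₁ = arccos(0.3337) ≈ 70.5°.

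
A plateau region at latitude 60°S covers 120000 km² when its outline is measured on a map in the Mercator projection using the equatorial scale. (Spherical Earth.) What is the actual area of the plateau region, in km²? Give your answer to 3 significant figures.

The Mercator projection is conformal; its linear scale factor is the same in every direction and equals sec φ = 1/cos φ.
Areal scale = k² = sec²φ = 1/cos²(60°) = 1/0.5000² = 4.000.
True area = apparent / (areal scale) = 120000 / 4.000 ≈ 30000 km².

30000 km²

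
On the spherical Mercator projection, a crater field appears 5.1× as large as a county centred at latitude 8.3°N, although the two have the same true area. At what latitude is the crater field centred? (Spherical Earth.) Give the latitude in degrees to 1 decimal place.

64.0°

Mercator areal scale is sec²φ, so apparent-area ratio = sec²φ₁ / sec²φ₂ = cos²φ₂ / cos²φ₁.
cos²φ₂ / cos²φ₁ = 5.1  ⇒  cos φ₁ = cos 8.3° / √5.1 = 0.9895/2.258 = 0.4382.
φ₁ = arccos(0.4382) ≈ 64.0°.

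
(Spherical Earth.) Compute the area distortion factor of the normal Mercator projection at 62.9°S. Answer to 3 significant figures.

4.82

Mercator is conformal, so the point scale is isotropic: h = k = sec φ = 1/cos φ.
Areal scale = k² = sec²φ = 1/cos²(62.9°) = 1/0.4555² = 4.819.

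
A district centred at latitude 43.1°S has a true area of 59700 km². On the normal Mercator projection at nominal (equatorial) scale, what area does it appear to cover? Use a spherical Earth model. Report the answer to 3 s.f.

The Mercator projection is conformal; its linear scale factor is the same in every direction and equals sec φ = 1/cos φ.
Areal scale = k² = sec²φ = 1/cos²(43.1°) = 1/0.7302² = 1.876.
Apparent area = 59700 × 1.876 ≈ 112000 km².

112000 km²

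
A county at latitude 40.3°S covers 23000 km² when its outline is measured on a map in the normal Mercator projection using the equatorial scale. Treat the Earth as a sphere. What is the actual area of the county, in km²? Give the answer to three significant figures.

13400 km²

Mercator is conformal, so the point scale is isotropic: h = k = sec φ = 1/cos φ.
Areal scale = k² = sec²φ = 1/cos²(40.3°) = 1/0.7627² = 1.719.
True area = apparent / (areal scale) = 23000 / 1.719 ≈ 13400 km².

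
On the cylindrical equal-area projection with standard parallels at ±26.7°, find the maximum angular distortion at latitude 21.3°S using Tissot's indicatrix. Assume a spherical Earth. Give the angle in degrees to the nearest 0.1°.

4.8°

A cylindrical equal-area projection with standard parallel φ₀ has meridian scale h = cos φ / cos φ₀ and parallel scale k = cos φ₀ / cos φ (so areas are preserved, h·k = 1).
At 21.3°: h = 1.043, k = 0.9589; principal scales a = 1.043, b = 0.9589.
sin(ω/2) = (a − b)/(a + b) = 0.08402/2.002 = 0.04197, so ω = 2 arcsin(0.04197) ≈ 4.8°.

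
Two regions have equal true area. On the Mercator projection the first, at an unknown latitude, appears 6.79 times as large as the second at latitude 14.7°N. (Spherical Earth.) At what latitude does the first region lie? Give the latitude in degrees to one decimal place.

On Mercator, (apparent₁)/(apparent₂) = sec²φ₁ / sec²φ₂ when true areas are equal.
cos²φ₂ / cos²φ₁ = 6.79  ⇒  cos φ₁ = cos 14.7° / √6.79 = 0.9673/2.606 = 0.3712.
φ₁ = arccos(0.3712) ≈ 68.2°.

68.2°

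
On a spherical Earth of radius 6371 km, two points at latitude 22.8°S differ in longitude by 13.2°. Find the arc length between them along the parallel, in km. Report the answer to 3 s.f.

Arc length along a parallel = R cos φ · Δλ (with Δλ in radians).
= 6371 × cos 22.8° × (13.2° × π/180) = 6371 × 0.9219 × 0.2304 ≈ 1350 km.

1350 km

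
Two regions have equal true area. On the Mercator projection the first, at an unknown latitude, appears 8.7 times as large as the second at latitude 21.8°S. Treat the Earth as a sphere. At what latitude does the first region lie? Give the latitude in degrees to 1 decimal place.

For equal true areas on Mercator, apparent areas scale as sec²φ, so the ratio is cos²φ₂ / cos²φ₁.
cos²φ₂ / cos²φ₁ = 8.7  ⇒  cos φ₁ = cos 21.8° / √8.7 = 0.9285/2.950 = 0.3148.
φ₁ = arccos(0.3148) ≈ 71.7°.

71.7°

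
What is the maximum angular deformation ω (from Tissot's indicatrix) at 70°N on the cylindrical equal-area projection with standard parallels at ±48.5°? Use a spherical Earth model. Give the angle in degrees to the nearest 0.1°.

Cylindrical equal-area (φ₀ = 48.5°): h = cos φ / cos 48.5° along meridians, k = cos 48.5° / cos φ along parallels; h·k = 1.
At 70°: h = 0.5162, k = 1.937; principal scales a = 1.937, b = 0.5162.
sin(ω/2) = (a − b)/(a + b) = 1.421/2.454 = 0.5792, so ω = 2 arcsin(0.5792) ≈ 70.8°.

70.8°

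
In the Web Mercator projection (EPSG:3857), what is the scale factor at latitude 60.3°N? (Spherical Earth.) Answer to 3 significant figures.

2.02

Mercator is conformal, so the point scale is isotropic: h = k = sec φ = 1/cos φ.
k = 1/cos 60.3° = 1/0.4955 = 2.018.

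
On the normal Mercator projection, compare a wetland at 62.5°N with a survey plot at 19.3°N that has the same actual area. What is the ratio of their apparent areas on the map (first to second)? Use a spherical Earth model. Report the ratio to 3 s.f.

4.18

On Mercator, area is exaggerated by sec²φ = 1/cos²φ.
At 62.5°: sec²(62.5°) = 1/0.4617² = 4.690.
At 19.3°: sec²(19.3°) = 1/0.9438² = 1.123.
Ratio = 4.690/1.123 = cos²(19.3°)/cos²(62.5°) ≈ 4.18.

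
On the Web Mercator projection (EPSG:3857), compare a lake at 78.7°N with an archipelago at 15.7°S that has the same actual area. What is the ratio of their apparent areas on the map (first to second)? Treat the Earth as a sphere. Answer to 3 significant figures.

24.1

On Mercator, area is exaggerated by sec²φ = 1/cos²φ.
At 78.7°: sec²(78.7°) = 1/0.1959² = 26.05.
At 15.7°: sec²(15.7°) = 1/0.9627² = 1.079.
Ratio = 26.05/1.079 = cos²(15.7°)/cos²(78.7°) ≈ 24.1.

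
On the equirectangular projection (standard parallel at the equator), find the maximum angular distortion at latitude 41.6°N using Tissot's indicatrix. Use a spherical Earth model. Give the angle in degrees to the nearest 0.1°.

16.6°

In the plate carrée (x = Rλ, y = Rφ), meridians are true-scale (h = 1) and parallels are stretched by k = sec φ.
At 41.6°: h = 1.000, k = 1.337; principal scales a = 1.337, b = 1.000.
sin(ω/2) = (a − b)/(a + b) = 0.3373/2.337 = 0.1443, so ω = 2 arcsin(0.1443) ≈ 16.6°.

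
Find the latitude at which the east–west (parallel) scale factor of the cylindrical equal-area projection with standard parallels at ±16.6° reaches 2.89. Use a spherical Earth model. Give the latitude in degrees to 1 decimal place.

70.6°

For cylindrical equal-area with standard parallel φ₀, h = cos φ / cos φ₀ and k = cos φ₀ / cos φ, so h·k = 1.
k = cos φ₀ / cos φ = 2.89  ⇒  cos φ = cos 16.6° / 2.89 = 0.3316.
φ = arccos(0.3316) ≈ 70.6°.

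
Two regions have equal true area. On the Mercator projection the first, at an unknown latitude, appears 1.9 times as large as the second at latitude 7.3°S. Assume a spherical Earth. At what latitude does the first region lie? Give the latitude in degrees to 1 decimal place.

For equal true areas on Mercator, apparent areas scale as sec²φ, so the ratio is cos²φ₂ / cos²φ₁.
cos²φ₂ / cos²φ₁ = 1.9  ⇒  cos φ₁ = cos 7.3° / √1.9 = 0.9919/1.378 = 0.7196.
φ₁ = arccos(0.7196) ≈ 44.0°.

44.0°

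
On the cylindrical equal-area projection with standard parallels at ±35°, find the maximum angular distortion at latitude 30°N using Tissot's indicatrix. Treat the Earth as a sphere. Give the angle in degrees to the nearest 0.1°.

6.4°

A cylindrical equal-area projection with standard parallel φ₀ has meridian scale h = cos φ / cos φ₀ and parallel scale k = cos φ₀ / cos φ (so areas are preserved, h·k = 1).
At 30°: h = 1.057, k = 0.9459; principal scales a = 1.057, b = 0.9459.
sin(ω/2) = (a − b)/(a + b) = 0.1113/2.003 = 0.05559, so ω = 2 arcsin(0.05559) ≈ 6.4°.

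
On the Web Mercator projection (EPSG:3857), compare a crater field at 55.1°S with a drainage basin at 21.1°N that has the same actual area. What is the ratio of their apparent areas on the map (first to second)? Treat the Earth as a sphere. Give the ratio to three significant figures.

2.66

Mercator areal scale is sec²φ.
At 55.1°: sec²(55.1°) = 1/0.5721² = 3.055.
At 21.1°: sec²(21.1°) = 1/0.9330² = 1.149.
Ratio = 3.055/1.149 = cos²(21.1°)/cos²(55.1°) ≈ 2.66.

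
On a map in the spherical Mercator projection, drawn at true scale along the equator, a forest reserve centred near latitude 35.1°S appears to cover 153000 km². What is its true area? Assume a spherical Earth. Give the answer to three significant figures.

102000 km²

The Mercator projection is conformal; its linear scale factor is the same in every direction and equals sec φ = 1/cos φ.
Areal scale = k² = sec²φ = 1/cos²(35.1°) = 1/0.8181² = 1.494.
True area = apparent / (areal scale) = 153000 / 1.494 ≈ 102000 km².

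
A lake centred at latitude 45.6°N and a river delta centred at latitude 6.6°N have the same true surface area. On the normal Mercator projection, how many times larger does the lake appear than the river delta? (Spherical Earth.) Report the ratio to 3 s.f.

Mercator areal scale is sec²φ.
At 45.6°: sec²(45.6°) = 1/0.6997² = 2.043.
At 6.6°: sec²(6.6°) = 1/0.9934² = 1.013.
Ratio = 2.043/1.013 = cos²(6.6°)/cos²(45.6°) ≈ 2.02.

2.02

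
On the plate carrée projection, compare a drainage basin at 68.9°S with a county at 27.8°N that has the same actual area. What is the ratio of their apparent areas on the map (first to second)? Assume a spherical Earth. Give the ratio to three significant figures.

2.46

Plate carrée maps x = Rλ, y = Rφ. The meridian scale is h = 1 and the parallel scale is k = 1/cos φ = sec φ.
Areal scale at 68.9°: h·k = 1.000 × 2.778 = 2.778.
Areal scale at 27.8°: h·k = 1.000 × 1.130 = 1.130.
Ratio = 2.778/1.130 ≈ 2.46.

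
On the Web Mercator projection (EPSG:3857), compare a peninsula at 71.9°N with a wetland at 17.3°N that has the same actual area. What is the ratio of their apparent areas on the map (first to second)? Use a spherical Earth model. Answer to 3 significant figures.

Mercator areal scale is sec²φ.
At 71.9°: sec²(71.9°) = 1/0.3107² = 10.36.
At 17.3°: sec²(17.3°) = 1/0.9548² = 1.097.
Ratio = 10.36/1.097 = cos²(17.3°)/cos²(71.9°) ≈ 9.44.

9.44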